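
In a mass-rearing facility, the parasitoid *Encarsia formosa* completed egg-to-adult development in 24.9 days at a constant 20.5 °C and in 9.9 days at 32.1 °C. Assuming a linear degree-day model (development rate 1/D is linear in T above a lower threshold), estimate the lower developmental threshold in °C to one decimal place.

Linear rate model ⇒ the product D·(T − T_b) is constant across temperatures.
24.9·(20.5 − T_b) = 9.9·(32.1 − T_b)
T_b = (24.9·20.5 − 9.9·32.1) / (24.9 − 9.9) = 192.66 / 15.0 = 12.844 °C ≈ 12.8 °C.

12.8 °C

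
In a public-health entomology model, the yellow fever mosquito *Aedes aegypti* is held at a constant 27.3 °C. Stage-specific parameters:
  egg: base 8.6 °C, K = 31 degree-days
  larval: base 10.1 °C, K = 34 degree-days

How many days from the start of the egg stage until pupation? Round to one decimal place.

3.6 days

egg: 31 / (27.3 − 8.6) = 31 / 18.7 = 1.658 d.
larval: 34 / (27.3 − 10.1) = 34 / 17.2 = 1.977 d.
Sum = 3.634 ≈ 3.6 days.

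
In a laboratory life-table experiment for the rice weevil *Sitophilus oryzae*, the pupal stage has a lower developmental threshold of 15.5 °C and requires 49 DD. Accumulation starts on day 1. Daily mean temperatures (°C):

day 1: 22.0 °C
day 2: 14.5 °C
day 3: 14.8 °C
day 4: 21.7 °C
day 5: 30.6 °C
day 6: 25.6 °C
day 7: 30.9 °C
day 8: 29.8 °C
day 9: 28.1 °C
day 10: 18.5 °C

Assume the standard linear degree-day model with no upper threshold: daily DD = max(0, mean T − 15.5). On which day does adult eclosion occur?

Daily DD above 15.5 °C: 6.5, 0.0, 0.0, 6.2, 15.1, 10.1, 15.4, 14.3, 12.6, 3.0.
Cumulative: 6.5, 6.5, 6.5, 12.7, 27.8, 37.9, 53.3, 67.6, 80.2, 83.2.
The total first reaches 49 DD on day 7.

day 7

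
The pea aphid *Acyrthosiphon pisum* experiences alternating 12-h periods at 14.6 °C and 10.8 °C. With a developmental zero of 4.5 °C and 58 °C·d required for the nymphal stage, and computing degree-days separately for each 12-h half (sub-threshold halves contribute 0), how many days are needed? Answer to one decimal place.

Day half: max(0, 14.6 − 4.5) × 0.5 = 10.1 × 0.5 = 5.05 DD.
Night half: max(0, 10.8 − 4.5) × 0.5 = 6.3 × 0.5 = 3.15 DD.
Per 24 h: 8.20 DD/day.
Duration = 58 / 8.20 = 7.073 ≈ 7.1 days.

7.1 days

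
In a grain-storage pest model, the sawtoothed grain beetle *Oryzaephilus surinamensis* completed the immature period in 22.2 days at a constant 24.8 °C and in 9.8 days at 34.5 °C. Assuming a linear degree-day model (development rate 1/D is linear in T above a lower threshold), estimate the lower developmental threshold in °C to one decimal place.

Under the model K = D·(T − T_b), so D₁·(T₁ − T_b) = D₂·(T₂ − T_b).
22.2·(24.8 − T_b) = 9.8·(34.5 − T_b)
T_b = (22.2·24.8 − 9.8·34.5) / (22.2 − 9.8) = 212.46 / 12.4 = 17.134 °C ≈ 17.1 °C.

17.1 °C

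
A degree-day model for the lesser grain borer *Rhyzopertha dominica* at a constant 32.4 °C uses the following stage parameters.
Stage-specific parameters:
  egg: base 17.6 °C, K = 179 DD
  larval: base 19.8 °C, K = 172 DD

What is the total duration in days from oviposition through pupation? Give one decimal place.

25.7 days

egg: 179 / (32.4 − 17.6) = 179 / 14.8 = 12.095 d.
larval: 172 / (32.4 − 19.8) = 172 / 12.6 = 13.651 d.
Sum = 25.745 ≈ 25.7 days.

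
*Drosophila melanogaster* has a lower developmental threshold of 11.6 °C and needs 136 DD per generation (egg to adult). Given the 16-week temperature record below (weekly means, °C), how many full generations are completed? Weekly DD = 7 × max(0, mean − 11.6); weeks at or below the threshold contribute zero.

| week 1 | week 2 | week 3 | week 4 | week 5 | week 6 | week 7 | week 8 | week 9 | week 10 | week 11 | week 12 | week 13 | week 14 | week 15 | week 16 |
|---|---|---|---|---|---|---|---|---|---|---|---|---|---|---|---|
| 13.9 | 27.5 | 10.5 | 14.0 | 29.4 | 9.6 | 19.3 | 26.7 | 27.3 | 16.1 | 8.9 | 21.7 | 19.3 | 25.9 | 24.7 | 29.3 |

Weekly DD (7 × max(0, T̄ − 11.6)): 16.1, 111.3, 0.0, 16.8, 124.6, 0.0, 53.9, 105.7, 109.9, 31.5, 0.0, 70.7, 53.9, 100.1, 91.7, 123.9.
Season total = 1010.1 DD.
Complete generations = ⌊1010.1 / 136⌋ = 7.

7 generations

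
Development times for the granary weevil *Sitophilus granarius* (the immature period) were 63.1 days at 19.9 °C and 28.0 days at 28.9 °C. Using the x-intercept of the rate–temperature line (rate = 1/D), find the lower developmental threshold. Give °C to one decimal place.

12.7 °C

Equal thermal constants: D₁(T₁ − T_b) = D₂(T₂ − T_b).
63.1·(19.9 − T_b) = 28.0·(28.9 − T_b)
T_b = (63.1·19.9 − 28.0·28.9) / (63.1 − 28.0) = 446.49 / 35.1 = 12.721 °C ≈ 12.7 °C.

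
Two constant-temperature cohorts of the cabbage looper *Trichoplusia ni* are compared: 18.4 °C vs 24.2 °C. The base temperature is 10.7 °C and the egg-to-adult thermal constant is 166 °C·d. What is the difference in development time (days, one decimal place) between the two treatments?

At 18.4 °C: 166 / (18.4 − 10.7) = 166 / 7.7 = 21.558 d.
At 24.2 °C: 166 / (24.2 − 10.7) = 166 / 13.5 = 12.296 d.
Difference = |21.558 − 12.296| = 9.262 ≈ 9.3 days.

9.3 days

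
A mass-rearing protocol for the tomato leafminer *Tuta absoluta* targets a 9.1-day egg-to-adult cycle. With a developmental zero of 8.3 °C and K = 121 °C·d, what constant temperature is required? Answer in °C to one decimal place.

Required daily accumulation = 121 / 9.1 = 13.297 DD/day.
T = T_base + 13.297 = 8.3 + 13.297 = 21.597 ≈ 21.6 °C.

21.6 °C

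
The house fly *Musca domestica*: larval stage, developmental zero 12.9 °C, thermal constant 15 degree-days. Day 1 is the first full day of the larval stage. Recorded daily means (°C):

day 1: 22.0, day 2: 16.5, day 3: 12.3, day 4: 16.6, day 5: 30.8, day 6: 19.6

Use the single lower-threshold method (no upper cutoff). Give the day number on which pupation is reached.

day 4

Daily DD above 12.9 °C: 9.1, 3.6, 0.0, 3.7, 17.9, 6.7.
Cumulative: 9.1, 12.7, 12.7, 16.4, 34.3, 41.0.
The total first reaches 15 DD on day 4.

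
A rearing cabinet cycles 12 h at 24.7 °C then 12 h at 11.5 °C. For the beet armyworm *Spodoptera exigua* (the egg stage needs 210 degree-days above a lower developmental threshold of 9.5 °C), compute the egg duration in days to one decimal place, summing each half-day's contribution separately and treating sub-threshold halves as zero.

Day half: max(0, 24.7 − 9.5) × 0.5 = 15.2 × 0.5 = 7.60 DD.
Night half: max(0, 11.5 − 9.5) × 0.5 = 2.0 × 0.5 = 1.00 DD.
Per 24 h: 8.60 DD/day.
Duration = 210 / 8.60 = 24.419 ≈ 24.4 days.

24.4 days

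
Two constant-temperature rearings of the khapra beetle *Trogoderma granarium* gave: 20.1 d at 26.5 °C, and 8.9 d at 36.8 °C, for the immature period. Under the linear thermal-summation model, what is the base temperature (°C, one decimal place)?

Linear rate model ⇒ the product D·(T − T_b) is constant across temperatures.
20.1·(26.5 − T_b) = 8.9·(36.8 − T_b)
T_b = (20.1·26.5 − 8.9·36.8) / (20.1 − 8.9) = 205.13 / 11.2 = 18.315 °C ≈ 18.3 °C.

18.3 °C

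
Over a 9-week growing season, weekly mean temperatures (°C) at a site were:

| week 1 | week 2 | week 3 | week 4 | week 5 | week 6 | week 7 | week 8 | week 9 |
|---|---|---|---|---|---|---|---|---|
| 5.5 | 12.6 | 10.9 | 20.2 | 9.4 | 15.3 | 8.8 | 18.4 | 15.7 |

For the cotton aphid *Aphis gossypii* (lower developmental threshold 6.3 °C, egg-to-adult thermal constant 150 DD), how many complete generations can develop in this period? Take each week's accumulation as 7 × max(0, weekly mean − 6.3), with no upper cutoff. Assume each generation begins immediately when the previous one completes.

Weekly DD (7 × max(0, T̄ − 6.3)): 0.0, 44.1, 32.2, 97.3, 21.7, 63.0, 17.5, 84.7, 65.8.
Season total = 426.3 DD.
Complete generations = ⌊426.3 / 150⌋ = 2.

2 generations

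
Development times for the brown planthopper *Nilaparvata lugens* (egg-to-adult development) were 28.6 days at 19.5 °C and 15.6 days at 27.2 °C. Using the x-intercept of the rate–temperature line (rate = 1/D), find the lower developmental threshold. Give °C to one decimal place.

10.3 °C

Under the model K = D·(T − T_b), so D₁·(T₁ − T_b) = D₂·(T₂ − T_b).
28.6·(19.5 − T_b) = 15.6·(27.2 − T_b)
T_b = (28.6·19.5 − 15.6·27.2) / (28.6 − 15.6) = 133.38 / 13.0 = 10.260 °C ≈ 10.3 °C.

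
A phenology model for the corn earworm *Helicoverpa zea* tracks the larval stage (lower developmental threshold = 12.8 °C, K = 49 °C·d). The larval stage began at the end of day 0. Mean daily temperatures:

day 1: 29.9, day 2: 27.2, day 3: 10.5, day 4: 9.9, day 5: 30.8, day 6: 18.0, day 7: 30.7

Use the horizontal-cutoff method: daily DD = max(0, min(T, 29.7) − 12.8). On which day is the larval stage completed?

day 6

Daily DD above 12.8 °C (capped at 16.9): 16.9, 14.4, 0.0, 0.0, 16.9, 5.2, 16.9.
Cumulative: 16.9, 31.3, 31.3, 31.3, 48.2, 53.4, 70.3.
The total first reaches 49 DD on day 6.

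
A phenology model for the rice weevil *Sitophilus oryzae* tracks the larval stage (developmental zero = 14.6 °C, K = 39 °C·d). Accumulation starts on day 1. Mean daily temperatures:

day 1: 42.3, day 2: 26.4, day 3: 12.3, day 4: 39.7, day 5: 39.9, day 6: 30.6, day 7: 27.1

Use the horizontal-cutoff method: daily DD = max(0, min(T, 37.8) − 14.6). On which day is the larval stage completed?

day 4

Daily DD above 14.6 °C (capped at 23.2): 23.2, 11.8, 0.0, 23.2, 23.2, 16.0, 12.5.
Cumulative: 23.2, 35.0, 35.0, 58.2, 81.4, 97.4, 109.9.
The total first reaches 39 DD on day 4.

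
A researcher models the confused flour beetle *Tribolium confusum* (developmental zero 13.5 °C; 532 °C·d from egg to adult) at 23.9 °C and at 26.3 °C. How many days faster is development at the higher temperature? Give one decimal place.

At 23.9 °C: 532 / (23.9 − 13.5) = 532 / 10.4 = 51.154 d.
At 26.3 °C: 532 / (26.3 − 13.5) = 532 / 12.8 = 41.562 d.
Difference = |51.154 − 41.562| = 9.591 ≈ 9.6 days.

9.6 days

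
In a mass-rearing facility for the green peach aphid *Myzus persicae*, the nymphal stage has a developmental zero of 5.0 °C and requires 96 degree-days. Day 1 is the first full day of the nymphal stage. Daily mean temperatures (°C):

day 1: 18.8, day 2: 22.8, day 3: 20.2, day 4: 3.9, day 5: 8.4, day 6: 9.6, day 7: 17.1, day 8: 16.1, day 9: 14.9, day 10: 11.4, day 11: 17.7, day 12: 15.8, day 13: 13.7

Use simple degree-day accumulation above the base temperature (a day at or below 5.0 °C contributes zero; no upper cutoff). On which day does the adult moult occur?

day 11

Daily DD above 5.0 °C: 13.8, 17.8, 15.2, 0.0, 3.4, 4.6, 12.1, 11.1, 9.9, 6.4, 12.7, 10.8, 8.7.
Cumulative: 13.8, 31.6, 46.8, 46.8, 50.2, 54.8, 66.9, 78.0, 87.9, 94.3, 107.0, 117.8, 126.5.
The total first reaches 96 DD on day 11.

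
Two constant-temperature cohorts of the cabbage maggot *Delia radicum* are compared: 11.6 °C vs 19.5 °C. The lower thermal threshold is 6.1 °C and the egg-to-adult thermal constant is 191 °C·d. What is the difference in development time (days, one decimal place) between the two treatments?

At 11.6 °C: 191 / (11.6 − 6.1) = 191 / 5.5 = 34.727 d.
At 19.5 °C: 191 / (19.5 − 6.1) = 191 / 13.4 = 14.254 d.
Difference = |34.727 − 14.254| = 20.474 ≈ 20.5 days.

20.5 days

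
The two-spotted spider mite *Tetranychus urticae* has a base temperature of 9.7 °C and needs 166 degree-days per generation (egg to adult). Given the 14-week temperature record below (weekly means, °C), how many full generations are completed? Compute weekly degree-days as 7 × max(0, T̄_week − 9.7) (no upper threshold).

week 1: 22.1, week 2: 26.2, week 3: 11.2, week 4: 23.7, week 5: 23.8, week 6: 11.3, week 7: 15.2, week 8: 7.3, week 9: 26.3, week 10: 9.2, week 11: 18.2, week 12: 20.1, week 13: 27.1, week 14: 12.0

5 generations

Weekly DD (7 × max(0, T̄ − 9.7)): 86.8, 115.5, 10.5, 98.0, 98.7, 11.2, 38.5, 0.0, 116.2, 0.0, 59.5, 72.8, 121.8, 16.1.
Season total = 845.6 DD.
Complete generations = ⌊845.6 / 166⌋ = 5.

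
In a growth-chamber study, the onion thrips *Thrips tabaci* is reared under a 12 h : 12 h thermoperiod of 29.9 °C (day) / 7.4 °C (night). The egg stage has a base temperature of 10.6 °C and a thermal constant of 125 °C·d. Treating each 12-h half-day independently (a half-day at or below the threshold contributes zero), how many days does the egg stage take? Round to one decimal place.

13.0 days

Day half: max(0, 29.9 − 10.6) × 0.5 = 19.3 × 0.5 = 9.65 DD.
Night half: max(0, 7.4 − 10.6) × 0.5 = 0.0 × 0.5 = 0.00 DD.
Per 24 h: 9.65 DD/day.
Duration = 125 / 9.65 = 12.953 ≈ 13.0 days.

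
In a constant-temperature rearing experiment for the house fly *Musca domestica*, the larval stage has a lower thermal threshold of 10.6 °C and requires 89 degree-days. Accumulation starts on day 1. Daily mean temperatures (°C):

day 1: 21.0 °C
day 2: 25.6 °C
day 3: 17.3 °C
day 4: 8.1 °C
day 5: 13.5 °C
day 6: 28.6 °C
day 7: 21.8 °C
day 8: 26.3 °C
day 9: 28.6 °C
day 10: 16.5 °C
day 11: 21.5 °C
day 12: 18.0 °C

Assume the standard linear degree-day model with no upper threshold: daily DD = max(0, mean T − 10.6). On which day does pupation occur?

Daily DD above 10.6 °C: 10.4, 15.0, 6.7, 0.0, 2.9, 18.0, 11.2, 15.7, 18.0, 5.9, 10.9, 7.4.
Cumulative: 10.4, 25.4, 32.1, 32.1, 35.0, 53.0, 64.2, 79.9, 97.9, 103.8, 114.7, 122.1.
The total first reaches 89 DD on day 9.

day 9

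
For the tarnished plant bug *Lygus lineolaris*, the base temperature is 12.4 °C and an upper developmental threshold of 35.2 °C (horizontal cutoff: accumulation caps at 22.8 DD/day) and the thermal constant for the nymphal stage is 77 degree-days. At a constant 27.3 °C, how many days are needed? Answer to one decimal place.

Daily accumulation = 27.3 − 12.4 = 14.9 DD/day.
Duration = 77 / 14.9 = 5.168 ≈ 5.2 days.

5.2 days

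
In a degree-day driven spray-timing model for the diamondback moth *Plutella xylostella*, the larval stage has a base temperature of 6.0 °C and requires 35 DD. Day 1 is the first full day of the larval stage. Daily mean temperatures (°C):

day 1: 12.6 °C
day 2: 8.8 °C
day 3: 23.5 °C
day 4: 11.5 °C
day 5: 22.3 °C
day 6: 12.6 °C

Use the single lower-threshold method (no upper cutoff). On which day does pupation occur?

Daily DD above 6.0 °C: 6.6, 2.8, 17.5, 5.5, 16.3, 6.6.
Cumulative: 6.6, 9.4, 26.9, 32.4, 48.7, 55.3.
The total first reaches 35 DD on day 5.

day 5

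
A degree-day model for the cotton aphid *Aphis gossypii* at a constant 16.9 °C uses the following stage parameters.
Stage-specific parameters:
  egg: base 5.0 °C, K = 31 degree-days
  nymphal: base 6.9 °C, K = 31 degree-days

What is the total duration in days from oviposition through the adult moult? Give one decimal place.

egg: 31 / (16.9 − 5.0) = 31 / 11.9 = 2.605 d.
nymphal: 31 / (16.9 − 6.9) = 31 / 10.0 = 3.100 d.
Sum = 5.705 ≈ 5.7 days.

5.7 days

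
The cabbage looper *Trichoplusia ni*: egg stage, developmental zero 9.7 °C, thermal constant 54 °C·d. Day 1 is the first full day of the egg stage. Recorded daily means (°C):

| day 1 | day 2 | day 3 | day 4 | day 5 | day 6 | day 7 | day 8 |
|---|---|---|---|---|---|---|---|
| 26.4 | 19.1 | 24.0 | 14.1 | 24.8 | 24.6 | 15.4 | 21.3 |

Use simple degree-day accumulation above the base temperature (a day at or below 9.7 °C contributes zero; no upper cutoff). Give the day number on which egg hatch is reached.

day 5

Daily DD above 9.7 °C: 16.7, 9.4, 14.3, 4.4, 15.1, 14.9, 5.7, 11.6.
Cumulative: 16.7, 26.1, 40.4, 44.8, 59.9, 74.8, 80.5, 92.1.
The total first reaches 54 DD on day 5.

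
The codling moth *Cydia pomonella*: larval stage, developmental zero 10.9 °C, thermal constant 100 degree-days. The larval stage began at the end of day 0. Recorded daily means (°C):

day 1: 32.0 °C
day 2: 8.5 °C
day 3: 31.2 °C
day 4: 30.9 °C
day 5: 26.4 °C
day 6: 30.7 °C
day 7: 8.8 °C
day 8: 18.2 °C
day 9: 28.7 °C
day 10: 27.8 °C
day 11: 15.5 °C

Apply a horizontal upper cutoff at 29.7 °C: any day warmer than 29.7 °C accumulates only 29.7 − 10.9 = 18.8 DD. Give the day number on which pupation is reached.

Daily DD above 10.9 °C (capped at 18.8): 18.8, 0.0, 18.8, 18.8, 15.5, 18.8, 0.0, 7.3, 17.8, 16.9, 4.6.
Cumulative: 18.8, 18.8, 37.6, 56.4, 71.9, 90.7, 90.7, 98.0, 115.8, 132.7, 137.3.
The total first reaches 100 DD on day 9.

day 9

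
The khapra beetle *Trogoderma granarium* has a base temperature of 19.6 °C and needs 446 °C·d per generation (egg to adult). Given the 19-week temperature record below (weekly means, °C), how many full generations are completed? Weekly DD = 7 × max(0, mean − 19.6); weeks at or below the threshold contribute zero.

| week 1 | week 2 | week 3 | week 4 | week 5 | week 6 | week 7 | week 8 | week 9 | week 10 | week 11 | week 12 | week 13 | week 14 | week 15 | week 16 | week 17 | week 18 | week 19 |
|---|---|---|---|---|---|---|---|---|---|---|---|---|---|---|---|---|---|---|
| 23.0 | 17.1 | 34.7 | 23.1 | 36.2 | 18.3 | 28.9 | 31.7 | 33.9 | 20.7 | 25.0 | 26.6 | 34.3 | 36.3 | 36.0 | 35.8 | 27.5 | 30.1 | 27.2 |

2 generations

Weekly DD (7 × max(0, T̄ − 19.6)): 23.8, 0.0, 105.7, 24.5, 116.2, 0.0, 65.1, 84.7, 100.1, 7.7, 37.8, 49.0, 102.9, 116.9, 114.8, 113.4, 55.3, 73.5, 53.2.
Season total = 1244.6 DD.
Complete generations = ⌊1244.6 / 446⌋ = 2.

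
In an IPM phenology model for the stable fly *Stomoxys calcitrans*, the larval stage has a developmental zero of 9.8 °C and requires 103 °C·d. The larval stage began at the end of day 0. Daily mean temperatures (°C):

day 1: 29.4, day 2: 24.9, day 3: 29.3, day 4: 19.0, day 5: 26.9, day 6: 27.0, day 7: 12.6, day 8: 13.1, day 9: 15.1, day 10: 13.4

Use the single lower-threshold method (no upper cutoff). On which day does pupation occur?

Daily DD above 9.8 °C: 19.6, 15.1, 19.5, 9.2, 17.1, 17.2, 2.8, 3.3, 5.3, 3.6.
Cumulative: 19.6, 34.7, 54.2, 63.4, 80.5, 97.7, 100.5, 103.8, 109.1, 112.7.
The total first reaches 103 DD on day 8.

day 8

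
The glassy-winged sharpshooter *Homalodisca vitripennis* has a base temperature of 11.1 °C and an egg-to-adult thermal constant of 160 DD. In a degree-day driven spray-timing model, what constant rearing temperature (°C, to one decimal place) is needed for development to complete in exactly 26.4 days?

Required daily accumulation = 160 / 26.4 = 6.061 DD/day.
T = T_base + 6.061 = 11.1 + 6.061 = 17.161 ≈ 17.2 °C.

17.2 °C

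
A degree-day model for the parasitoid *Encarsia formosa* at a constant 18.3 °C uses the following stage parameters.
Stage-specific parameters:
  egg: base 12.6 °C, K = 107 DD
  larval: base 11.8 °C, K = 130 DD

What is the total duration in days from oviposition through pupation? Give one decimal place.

egg: 107 / (18.3 − 12.6) = 107 / 5.7 = 18.772 d.
larval: 130 / (18.3 − 11.8) = 130 / 6.5 = 20.000 d.
Sum = 38.772 ≈ 38.8 days.

38.8 days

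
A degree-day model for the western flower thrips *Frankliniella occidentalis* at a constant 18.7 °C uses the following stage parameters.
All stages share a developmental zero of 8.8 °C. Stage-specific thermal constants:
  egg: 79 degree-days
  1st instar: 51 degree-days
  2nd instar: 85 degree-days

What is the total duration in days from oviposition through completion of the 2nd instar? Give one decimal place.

Daily accumulation at 18.7 °C = 18.7 − 8.8 = 9.9 DD/day.
Total K = 79 + 51 + 85 = 215 DD.
Total duration = 215 / 9.9 = 21.717 ≈ 21.7 days.

21.7 days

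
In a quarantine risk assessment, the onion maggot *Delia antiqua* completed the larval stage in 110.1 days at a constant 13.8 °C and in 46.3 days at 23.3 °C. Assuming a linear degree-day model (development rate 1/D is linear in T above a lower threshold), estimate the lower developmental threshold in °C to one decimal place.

6.9 °C

Linear rate model ⇒ the product D·(T − T_b) is constant across temperatures.
110.1·(13.8 − T_b) = 46.3·(23.3 − T_b)
T_b = (110.1·13.8 − 46.3·23.3) / (110.1 − 46.3) = 440.59 / 63.8 = 6.906 °C ≈ 6.9 °C.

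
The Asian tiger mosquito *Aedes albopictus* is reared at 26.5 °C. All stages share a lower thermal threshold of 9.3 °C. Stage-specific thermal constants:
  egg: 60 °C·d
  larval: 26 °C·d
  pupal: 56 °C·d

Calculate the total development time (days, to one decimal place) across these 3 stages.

8.3 days

Daily accumulation at 26.5 °C = 26.5 − 9.3 = 17.2 DD/day.
Total K = 60 + 26 + 56 = 142 DD.
Total duration = 142 / 17.2 = 8.256 ≈ 8.3 days.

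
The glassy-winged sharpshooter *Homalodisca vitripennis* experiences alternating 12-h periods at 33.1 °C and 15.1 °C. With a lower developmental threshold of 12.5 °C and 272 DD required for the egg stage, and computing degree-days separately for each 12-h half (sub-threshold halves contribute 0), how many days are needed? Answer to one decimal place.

Day half: max(0, 33.1 − 12.5) × 0.5 = 20.6 × 0.5 = 10.30 DD.
Night half: max(0, 15.1 − 12.5) × 0.5 = 2.6 × 0.5 = 1.30 DD.
Per 24 h: 11.60 DD/day.
Duration = 272 / 11.60 = 23.448 ≈ 23.4 days.

23.4 days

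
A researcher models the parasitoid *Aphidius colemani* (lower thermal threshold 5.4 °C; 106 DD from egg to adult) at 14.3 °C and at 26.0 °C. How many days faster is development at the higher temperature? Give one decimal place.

At 14.3 °C: 106 / (14.3 − 5.4) = 106 / 8.9 = 11.910 d.
At 26.0 °C: 106 / (26.0 − 5.4) = 106 / 20.6 = 5.146 d.
Difference = |11.910 − 5.146| = 6.764 ≈ 6.8 days.

6.8 days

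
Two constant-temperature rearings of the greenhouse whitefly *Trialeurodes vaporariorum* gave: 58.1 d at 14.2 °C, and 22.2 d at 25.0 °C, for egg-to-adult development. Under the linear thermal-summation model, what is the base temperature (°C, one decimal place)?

7.5 °C

Equal thermal constants: D₁(T₁ − T_b) = D₂(T₂ − T_b).
58.1·(14.2 − T_b) = 22.2·(25.0 − T_b)
T_b = (58.1·14.2 − 22.2·25.0) / (58.1 − 22.2) = 270.02 / 35.9 = 7.521 °C ≈ 7.5 °C.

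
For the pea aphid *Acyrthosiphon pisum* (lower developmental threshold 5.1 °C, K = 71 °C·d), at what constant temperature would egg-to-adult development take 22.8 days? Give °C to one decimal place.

8.2 °C

Required daily accumulation = 71 / 22.8 = 3.114 DD/day.
T = T_base + 3.114 = 5.1 + 3.114 = 8.214 ≈ 8.2 °C.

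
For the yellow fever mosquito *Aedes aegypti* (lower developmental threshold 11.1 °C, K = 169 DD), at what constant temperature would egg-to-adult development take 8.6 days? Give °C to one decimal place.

Required daily accumulation = 169 / 8.6 = 19.651 DD/day.
T = T_base + 19.651 = 11.1 + 19.651 = 30.751 ≈ 30.8 °C.

30.8 °C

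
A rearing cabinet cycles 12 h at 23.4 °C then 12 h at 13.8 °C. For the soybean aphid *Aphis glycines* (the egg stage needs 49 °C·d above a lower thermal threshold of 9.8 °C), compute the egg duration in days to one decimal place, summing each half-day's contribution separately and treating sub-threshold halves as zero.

5.6 days

Day half: max(0, 23.4 − 9.8) × 0.5 = 13.6 × 0.5 = 6.80 DD.
Night half: max(0, 13.8 − 9.8) × 0.5 = 4.0 × 0.5 = 2.00 DD.
Per 24 h: 8.80 DD/day.
Duration = 49 / 8.80 = 5.568 ≈ 5.6 days.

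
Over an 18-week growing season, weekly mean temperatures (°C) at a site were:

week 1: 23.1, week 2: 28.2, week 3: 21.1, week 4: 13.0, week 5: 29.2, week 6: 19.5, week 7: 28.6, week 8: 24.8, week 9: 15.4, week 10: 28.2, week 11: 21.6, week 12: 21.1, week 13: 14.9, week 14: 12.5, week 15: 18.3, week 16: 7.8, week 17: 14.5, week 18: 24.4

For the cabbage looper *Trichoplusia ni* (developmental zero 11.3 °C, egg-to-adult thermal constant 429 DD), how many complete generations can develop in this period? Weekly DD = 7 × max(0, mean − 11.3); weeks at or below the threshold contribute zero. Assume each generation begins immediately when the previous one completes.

2 generations

Weekly DD (7 × max(0, T̄ − 11.3)): 82.6, 118.3, 68.6, 11.9, 125.3, 57.4, 121.1, 94.5, 28.7, 118.3, 72.1, 68.6, 25.2, 8.4, 49.0, 0.0, 22.4, 91.7.
Season total = 1164.1 DD.
Complete generations = ⌊1164.1 / 429⌋ = 2.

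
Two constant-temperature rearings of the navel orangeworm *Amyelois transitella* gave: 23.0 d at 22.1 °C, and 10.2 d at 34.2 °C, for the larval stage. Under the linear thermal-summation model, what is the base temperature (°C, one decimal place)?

Equal thermal constants: D₁(T₁ − T_b) = D₂(T₂ − T_b).
23.0·(22.1 − T_b) = 10.2·(34.2 − T_b)
T_b = (23.0·22.1 − 10.2·34.2) / (23.0 − 10.2) = 159.46 / 12.8 = 12.458 °C ≈ 12.5 °C.

12.5 °C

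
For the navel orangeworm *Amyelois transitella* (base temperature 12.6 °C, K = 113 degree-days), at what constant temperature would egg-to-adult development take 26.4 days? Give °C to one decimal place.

16.9 °C

Required daily accumulation = 113 / 26.4 = 4.280 DD/day.
T = T_base + 4.280 = 12.6 + 4.280 = 16.880 ≈ 16.9 °C.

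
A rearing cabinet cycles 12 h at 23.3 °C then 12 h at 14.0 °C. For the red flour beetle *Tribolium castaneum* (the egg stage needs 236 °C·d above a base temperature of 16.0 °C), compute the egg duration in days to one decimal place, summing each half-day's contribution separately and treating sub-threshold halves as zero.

64.7 days

Day half: max(0, 23.3 − 16.0) × 0.5 = 7.3 × 0.5 = 3.65 DD.
Night half: max(0, 14.0 − 16.0) × 0.5 = 0.0 × 0.5 = 0.00 DD.
Per 24 h: 3.65 DD/day.
Duration = 236 / 3.65 = 64.658 ≈ 64.7 days.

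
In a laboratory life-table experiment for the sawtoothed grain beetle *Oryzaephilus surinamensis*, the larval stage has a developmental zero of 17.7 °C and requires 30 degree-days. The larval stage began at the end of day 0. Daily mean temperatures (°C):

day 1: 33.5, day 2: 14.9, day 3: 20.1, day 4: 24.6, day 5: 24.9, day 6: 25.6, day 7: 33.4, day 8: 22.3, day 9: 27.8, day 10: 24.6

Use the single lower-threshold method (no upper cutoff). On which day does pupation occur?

day 5

Daily DD above 17.7 °C: 15.8, 0.0, 2.4, 6.9, 7.2, 7.9, 15.7, 4.6, 10.1, 6.9.
Cumulative: 15.8, 15.8, 18.2, 25.1, 32.3, 40.2, 55.9, 60.5, 70.6, 77.5.
The total first reaches 30 DD on day 5.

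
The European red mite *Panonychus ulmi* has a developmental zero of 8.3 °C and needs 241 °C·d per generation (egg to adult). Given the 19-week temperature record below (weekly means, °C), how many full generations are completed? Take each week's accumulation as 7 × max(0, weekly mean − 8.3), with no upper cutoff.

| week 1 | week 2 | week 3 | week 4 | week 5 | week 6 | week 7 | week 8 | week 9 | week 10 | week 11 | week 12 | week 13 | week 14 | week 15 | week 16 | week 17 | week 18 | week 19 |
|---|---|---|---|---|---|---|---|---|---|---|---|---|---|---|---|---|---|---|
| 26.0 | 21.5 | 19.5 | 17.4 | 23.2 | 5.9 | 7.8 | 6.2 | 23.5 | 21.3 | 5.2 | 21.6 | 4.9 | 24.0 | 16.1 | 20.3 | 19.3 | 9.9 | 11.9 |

4 generations

Weekly DD (7 × max(0, T̄ − 8.3)): 123.9, 92.4, 78.4, 63.7, 104.3, 0.0, 0.0, 0.0, 106.4, 91.0, 0.0, 93.1, 0.0, 109.9, 54.6, 84.0, 77.0, 11.2, 25.2.
Season total = 1115.1 DD.
Complete generations = ⌊1115.1 / 241⌋ = 4.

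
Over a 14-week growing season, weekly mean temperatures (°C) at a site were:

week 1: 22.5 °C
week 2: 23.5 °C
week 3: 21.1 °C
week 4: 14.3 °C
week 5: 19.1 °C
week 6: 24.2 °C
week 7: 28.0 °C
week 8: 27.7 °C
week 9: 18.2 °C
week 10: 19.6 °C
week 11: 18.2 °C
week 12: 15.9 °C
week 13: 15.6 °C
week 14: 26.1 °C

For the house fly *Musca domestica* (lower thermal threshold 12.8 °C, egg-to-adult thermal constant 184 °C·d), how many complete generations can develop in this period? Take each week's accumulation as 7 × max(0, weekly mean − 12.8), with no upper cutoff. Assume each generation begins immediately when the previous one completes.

Weekly DD (7 × max(0, T̄ − 12.8)): 67.9, 74.9, 58.1, 10.5, 44.1, 79.8, 106.4, 104.3, 37.8, 47.6, 37.8, 21.7, 19.6, 93.1.
Season total = 803.6 DD.
Complete generations = ⌊803.6 / 184⌋ = 4.

4 generations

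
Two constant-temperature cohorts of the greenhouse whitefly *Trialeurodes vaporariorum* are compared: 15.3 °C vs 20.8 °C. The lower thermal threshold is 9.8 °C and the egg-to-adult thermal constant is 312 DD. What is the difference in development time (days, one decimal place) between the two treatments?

At 15.3 °C: 312 / (15.3 − 9.8) = 312 / 5.5 = 56.727 d.
At 20.8 °C: 312 / (20.8 − 9.8) = 312 / 11.0 = 28.364 d.
Difference = |56.727 − 28.364| = 28.364 ≈ 28.4 days.

28.4 days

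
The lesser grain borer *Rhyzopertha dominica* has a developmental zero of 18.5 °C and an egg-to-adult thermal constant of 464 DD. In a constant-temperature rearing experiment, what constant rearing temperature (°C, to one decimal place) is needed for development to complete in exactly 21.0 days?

Required daily accumulation = 464 / 21.0 = 22.095 DD/day.
T = T_base + 22.095 = 18.5 + 22.095 = 40.595 ≈ 40.6 °C.

40.6 °C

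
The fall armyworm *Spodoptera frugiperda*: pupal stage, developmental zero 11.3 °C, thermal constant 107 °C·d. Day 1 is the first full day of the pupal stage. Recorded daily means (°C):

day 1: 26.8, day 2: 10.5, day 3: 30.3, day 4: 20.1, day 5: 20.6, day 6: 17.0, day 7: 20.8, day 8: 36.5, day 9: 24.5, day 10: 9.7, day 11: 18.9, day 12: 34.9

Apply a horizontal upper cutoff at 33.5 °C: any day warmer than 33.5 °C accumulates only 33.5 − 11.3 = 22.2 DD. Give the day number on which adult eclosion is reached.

Daily DD above 11.3 °C (capped at 22.2): 15.5, 0.0, 19.0, 8.8, 9.3, 5.7, 9.5, 22.2, 13.2, 0.0, 7.6, 22.2.
Cumulative: 15.5, 15.5, 34.5, 43.3, 52.6, 58.3, 67.8, 90.0, 103.2, 103.2, 110.8, 133.0.
The total first reaches 107 DD on day 11.

day 11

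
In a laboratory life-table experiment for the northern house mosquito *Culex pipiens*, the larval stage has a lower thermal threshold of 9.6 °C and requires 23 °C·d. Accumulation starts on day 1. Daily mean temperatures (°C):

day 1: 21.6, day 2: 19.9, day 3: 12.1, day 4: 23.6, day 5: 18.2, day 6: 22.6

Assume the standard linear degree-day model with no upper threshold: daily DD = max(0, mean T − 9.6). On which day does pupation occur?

Daily DD above 9.6 °C: 12.0, 10.3, 2.5, 14.0, 8.6, 13.0.
Cumulative: 12.0, 22.3, 24.8, 38.8, 47.4, 60.4.
The total first reaches 23 DD on day 3.

day 3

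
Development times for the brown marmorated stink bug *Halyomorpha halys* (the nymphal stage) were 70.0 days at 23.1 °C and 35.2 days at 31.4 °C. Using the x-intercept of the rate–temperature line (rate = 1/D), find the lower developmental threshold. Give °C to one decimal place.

Linear rate model ⇒ the product D·(T − T_b) is constant across temperatures.
70.0·(23.1 − T_b) = 35.2·(31.4 − T_b)
T_b = (70.0·23.1 − 35.2·31.4) / (70.0 − 35.2) = 511.72 / 34.8 = 14.705 °C ≈ 14.7 °C.

14.7 °C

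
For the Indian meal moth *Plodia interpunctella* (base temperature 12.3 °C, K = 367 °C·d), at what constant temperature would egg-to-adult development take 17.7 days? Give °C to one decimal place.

33.0 °C

Required daily accumulation = 367 / 17.7 = 20.734 DD/day.
T = T_base + 20.734 = 12.3 + 20.734 = 33.034 ≈ 33.0 °C.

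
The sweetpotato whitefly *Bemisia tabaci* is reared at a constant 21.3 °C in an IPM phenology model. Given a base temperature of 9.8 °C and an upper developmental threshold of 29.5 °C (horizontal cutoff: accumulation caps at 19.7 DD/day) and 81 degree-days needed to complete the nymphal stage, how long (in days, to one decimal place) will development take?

Daily accumulation = 21.3 − 9.8 = 11.5 DD/day.
Duration = 81 / 11.5 = 7.043 ≈ 7.0 days.

7.0 days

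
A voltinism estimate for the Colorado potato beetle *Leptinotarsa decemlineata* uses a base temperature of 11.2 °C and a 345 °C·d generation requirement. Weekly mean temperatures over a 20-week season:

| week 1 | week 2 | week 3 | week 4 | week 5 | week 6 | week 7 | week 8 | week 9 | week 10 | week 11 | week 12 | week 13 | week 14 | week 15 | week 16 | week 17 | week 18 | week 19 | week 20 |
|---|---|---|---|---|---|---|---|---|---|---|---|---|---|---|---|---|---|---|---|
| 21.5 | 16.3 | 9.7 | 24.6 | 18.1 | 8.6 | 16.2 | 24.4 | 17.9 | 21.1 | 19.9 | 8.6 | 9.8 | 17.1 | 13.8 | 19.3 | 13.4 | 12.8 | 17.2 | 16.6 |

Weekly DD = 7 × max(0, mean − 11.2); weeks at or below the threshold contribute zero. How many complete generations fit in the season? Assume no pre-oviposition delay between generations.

2 generations

Weekly DD (7 × max(0, T̄ − 11.2)): 72.1, 35.7, 0.0, 93.8, 48.3, 0.0, 35.0, 92.4, 46.9, 69.3, 60.9, 0.0, 0.0, 41.3, 18.2, 56.7, 15.4, 11.2, 42.0, 37.8.
Season total = 777.0 DD.
Complete generations = ⌊777.0 / 345⌋ = 2.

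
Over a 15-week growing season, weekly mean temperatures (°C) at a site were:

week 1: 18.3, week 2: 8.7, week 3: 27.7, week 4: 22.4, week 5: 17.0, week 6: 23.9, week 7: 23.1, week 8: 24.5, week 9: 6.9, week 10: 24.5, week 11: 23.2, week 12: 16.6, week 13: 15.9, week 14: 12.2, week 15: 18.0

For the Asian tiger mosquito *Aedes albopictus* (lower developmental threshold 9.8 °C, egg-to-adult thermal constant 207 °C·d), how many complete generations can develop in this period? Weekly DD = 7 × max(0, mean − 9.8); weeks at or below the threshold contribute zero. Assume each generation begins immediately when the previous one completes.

4 generations

Weekly DD (7 × max(0, T̄ − 9.8)): 59.5, 0.0, 125.3, 88.2, 50.4, 98.7, 93.1, 102.9, 0.0, 102.9, 93.8, 47.6, 42.7, 16.8, 57.4.
Season total = 979.3 DD.
Complete generations = ⌊979.3 / 207⌋ = 4.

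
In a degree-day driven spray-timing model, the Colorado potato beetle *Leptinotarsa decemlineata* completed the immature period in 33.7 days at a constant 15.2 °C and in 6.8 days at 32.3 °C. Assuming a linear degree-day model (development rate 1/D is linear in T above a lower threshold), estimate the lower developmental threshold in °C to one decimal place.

10.9 °C

Linear rate model ⇒ the product D·(T − T_b) is constant across temperatures.
33.7·(15.2 − T_b) = 6.8·(32.3 − T_b)
T_b = (33.7·15.2 − 6.8·32.3) / (33.7 − 6.8) = 292.60 / 26.9 = 10.877 °C ≈ 10.9 °C.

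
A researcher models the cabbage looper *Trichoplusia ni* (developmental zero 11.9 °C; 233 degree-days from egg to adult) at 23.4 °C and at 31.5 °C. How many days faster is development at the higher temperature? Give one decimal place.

At 23.4 °C: 233 / (23.4 − 11.9) = 233 / 11.5 = 20.261 d.
At 31.5 °C: 233 / (31.5 − 11.9) = 233 / 19.6 = 11.888 d.
Difference = |20.261 − 11.888| = 8.373 ≈ 8.4 days.

8.4 days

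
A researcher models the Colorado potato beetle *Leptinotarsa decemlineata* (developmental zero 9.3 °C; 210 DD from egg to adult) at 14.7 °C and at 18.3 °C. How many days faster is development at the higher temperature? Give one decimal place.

At 14.7 °C: 210 / (14.7 − 9.3) = 210 / 5.4 = 38.889 d.
At 18.3 °C: 210 / (18.3 − 9.3) = 210 / 9.0 = 23.333 d.
Difference = |38.889 − 23.333| = 15.556 ≈ 15.6 days.

15.6 days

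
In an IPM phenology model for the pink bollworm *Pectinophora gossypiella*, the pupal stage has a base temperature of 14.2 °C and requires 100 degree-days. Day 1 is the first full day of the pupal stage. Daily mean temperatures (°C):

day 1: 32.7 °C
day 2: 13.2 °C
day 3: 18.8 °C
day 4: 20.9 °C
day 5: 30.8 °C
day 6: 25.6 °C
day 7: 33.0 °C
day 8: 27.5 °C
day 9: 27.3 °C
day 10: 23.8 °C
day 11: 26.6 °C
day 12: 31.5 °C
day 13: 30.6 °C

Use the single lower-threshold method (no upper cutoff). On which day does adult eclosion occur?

Daily DD above 14.2 °C: 18.5, 0.0, 4.6, 6.7, 16.6, 11.4, 18.8, 13.3, 13.1, 9.6, 12.4, 17.3, 16.4.
Cumulative: 18.5, 18.5, 23.1, 29.8, 46.4, 57.8, 76.6, 89.9, 103.0, 112.6, 125.0, 142.3, 158.7.
The total first reaches 100 DD on day 9.

day 9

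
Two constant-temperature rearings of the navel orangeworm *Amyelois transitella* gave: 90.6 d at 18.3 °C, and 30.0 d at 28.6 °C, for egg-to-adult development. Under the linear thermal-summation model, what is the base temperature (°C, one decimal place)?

Under the model K = D·(T − T_b), so D₁·(T₁ − T_b) = D₂·(T₂ − T_b).
90.6·(18.3 − T_b) = 30.0·(28.6 − T_b)
T_b = (90.6·18.3 − 30.0·28.6) / (90.6 − 30.0) = 799.98 / 60.6 = 13.201 °C ≈ 13.2 °C.

13.2 °C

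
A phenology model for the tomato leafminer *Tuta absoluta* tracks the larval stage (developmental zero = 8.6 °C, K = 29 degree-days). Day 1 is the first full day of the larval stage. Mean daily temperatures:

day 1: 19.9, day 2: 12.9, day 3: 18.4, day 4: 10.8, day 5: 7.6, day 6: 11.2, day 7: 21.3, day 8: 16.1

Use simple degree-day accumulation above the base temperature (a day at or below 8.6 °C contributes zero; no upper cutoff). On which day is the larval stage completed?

day 6

Daily DD above 8.6 °C: 11.3, 4.3, 9.8, 2.2, 0.0, 2.6, 12.7, 7.5.
Cumulative: 11.3, 15.6, 25.4, 27.6, 27.6, 30.2, 42.9, 50.4.
The total first reaches 29 DD on day 6.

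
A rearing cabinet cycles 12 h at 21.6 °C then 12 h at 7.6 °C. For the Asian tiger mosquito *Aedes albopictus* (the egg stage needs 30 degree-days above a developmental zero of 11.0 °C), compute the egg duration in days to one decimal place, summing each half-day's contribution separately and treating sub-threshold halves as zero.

5.7 days

Day half: max(0, 21.6 − 11.0) × 0.5 = 10.6 × 0.5 = 5.30 DD.
Night half: max(0, 7.6 − 11.0) × 0.5 = 0.0 × 0.5 = 0.00 DD.
Per 24 h: 5.30 DD/day.
Duration = 30 / 5.30 = 5.660 ≈ 5.7 days.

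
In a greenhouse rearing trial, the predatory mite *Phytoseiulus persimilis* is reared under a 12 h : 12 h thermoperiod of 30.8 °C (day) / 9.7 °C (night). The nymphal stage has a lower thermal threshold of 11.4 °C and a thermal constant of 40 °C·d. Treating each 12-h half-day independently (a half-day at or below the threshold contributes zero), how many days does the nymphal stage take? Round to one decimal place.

4.1 days

Day half: max(0, 30.8 − 11.4) × 0.5 = 19.4 × 0.5 = 9.70 DD.
Night half: max(0, 9.7 − 11.4) × 0.5 = 0.0 × 0.5 = 0.00 DD.
Per 24 h: 9.70 DD/day.
Duration = 40 / 9.70 = 4.124 ≈ 4.1 days.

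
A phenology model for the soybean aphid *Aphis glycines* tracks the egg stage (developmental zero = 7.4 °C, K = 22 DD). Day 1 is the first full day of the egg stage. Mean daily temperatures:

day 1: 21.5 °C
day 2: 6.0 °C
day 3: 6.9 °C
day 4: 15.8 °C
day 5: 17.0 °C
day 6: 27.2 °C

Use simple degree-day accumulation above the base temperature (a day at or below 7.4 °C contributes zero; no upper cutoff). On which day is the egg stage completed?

Daily DD above 7.4 °C: 14.1, 0.0, 0.0, 8.4, 9.6, 19.8.
Cumulative: 14.1, 14.1, 14.1, 22.5, 32.1, 51.9.
The total first reaches 22 DD on day 4.

day 4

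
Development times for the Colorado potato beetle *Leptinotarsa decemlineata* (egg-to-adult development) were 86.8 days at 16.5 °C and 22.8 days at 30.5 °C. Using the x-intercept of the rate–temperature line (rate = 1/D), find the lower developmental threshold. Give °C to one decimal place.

11.5 °C

Equal thermal constants: D₁(T₁ − T_b) = D₂(T₂ − T_b).
86.8·(16.5 − T_b) = 22.8·(30.5 − T_b)
T_b = (86.8·16.5 − 22.8·30.5) / (86.8 − 22.8) = 736.80 / 64.0 = 11.513 °C ≈ 11.5 °C.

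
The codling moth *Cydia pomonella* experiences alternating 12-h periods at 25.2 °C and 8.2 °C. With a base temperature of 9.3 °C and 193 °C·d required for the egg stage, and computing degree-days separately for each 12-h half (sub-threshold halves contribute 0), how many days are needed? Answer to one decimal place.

24.3 days

Day half: max(0, 25.2 − 9.3) × 0.5 = 15.9 × 0.5 = 7.95 DD.
Night half: max(0, 8.2 − 9.3) × 0.5 = 0.0 × 0.5 = 0.00 DD.
Per 24 h: 7.95 DD/day.
Duration = 193 / 7.95 = 24.277 ≈ 24.3 days.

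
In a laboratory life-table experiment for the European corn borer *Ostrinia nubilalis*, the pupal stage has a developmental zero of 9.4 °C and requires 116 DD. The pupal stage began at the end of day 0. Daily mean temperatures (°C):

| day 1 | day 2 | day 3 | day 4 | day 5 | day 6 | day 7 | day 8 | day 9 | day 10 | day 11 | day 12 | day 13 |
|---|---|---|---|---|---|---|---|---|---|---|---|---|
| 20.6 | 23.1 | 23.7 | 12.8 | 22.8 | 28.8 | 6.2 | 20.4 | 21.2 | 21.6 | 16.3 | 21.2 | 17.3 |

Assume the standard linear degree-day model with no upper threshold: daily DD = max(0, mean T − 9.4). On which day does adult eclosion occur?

day 11

Daily DD above 9.4 °C: 11.2, 13.7, 14.3, 3.4, 13.4, 19.4, 0.0, 11.0, 11.8, 12.2, 6.9, 11.8, 7.9.
Cumulative: 11.2, 24.9, 39.2, 42.6, 56.0, 75.4, 75.4, 86.4, 98.2, 110.4, 117.3, 129.1, 137.0.
The total first reaches 116 DD on day 11.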